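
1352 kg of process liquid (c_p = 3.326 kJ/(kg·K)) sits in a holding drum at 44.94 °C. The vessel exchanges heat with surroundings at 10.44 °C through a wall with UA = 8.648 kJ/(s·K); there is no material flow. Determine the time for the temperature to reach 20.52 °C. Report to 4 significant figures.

639.8 s

Heat balance on the well-mixed liquid: M c_p dT/dt = −UA(T − T_amb).
τ = M c_p/UA = 519.976 s; T_ss = T_amb = 10.4400 °C.
T(t) = T_ss + (T₀ − T_ss)e^(−t/τ); set T = 20.52:
t = −τ ln[(T − T_ss)/(T₀ − T_ss)] = −519.976 · ln(0.292174) = 639.782 s.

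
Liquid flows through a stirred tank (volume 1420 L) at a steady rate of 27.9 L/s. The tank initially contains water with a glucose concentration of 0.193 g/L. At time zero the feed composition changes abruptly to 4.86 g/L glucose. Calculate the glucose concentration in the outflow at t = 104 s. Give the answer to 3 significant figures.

Accumulation = in − out for the solute gives V dC/dt = Q(C_in − C).
So dC/dt = (C_in − C)/τ with τ = V/Q = 1420/27.9 = 50.896 s.
C approaches C_in exponentially: C(t) = C_in + (C₀ − C_in) e^(−t/τ).
C(104) = 4.86 + (0.193 − 4.86)·e^(−104/50.896) = 4.86 + (-4.6670)·0.12959 = 4.2552 g/L.

4.26 g/L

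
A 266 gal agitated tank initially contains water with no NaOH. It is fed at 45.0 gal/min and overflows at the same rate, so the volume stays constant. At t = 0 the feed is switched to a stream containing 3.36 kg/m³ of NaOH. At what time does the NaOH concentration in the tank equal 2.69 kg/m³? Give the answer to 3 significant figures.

Species balance: V dC/dt = Q(C_in − C) ⇒ τ = V/Q = 5.9111 min.
C(t) = C_in + (C₀ − C_in) e^(−t/τ). Set C = 2.69 and solve for t:
e^(−t/τ) = (C − C_in)/(C₀ − C_in) = (2.69 − 3.36)/(0 − 3.36) = 0.19940
t = −τ ln(…) = 5.9111 × 1.6124 = 9.5312 min.

9.53 min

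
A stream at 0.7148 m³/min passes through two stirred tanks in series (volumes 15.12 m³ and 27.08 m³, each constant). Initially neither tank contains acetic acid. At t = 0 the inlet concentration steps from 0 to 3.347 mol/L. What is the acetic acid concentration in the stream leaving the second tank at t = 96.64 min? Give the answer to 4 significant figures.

2.800 mol/L

Each tank obeys Vᵢ dCᵢ/dt = Q(Cᵢ₋₁ − Cᵢ), so τᵢ = Vᵢ/Q.
τ₁ = 15.12/0.7148 = 21.1528 min; τ₂ = 27.08/0.7148 = 37.8847 min.
Tank 1: C₁ = C_in(1 − e^(−t/τ₁)). Tank 2 (τ₁ ≠ τ₂): C₂ = C_in[1 − (τ₁ e^(−t/τ₁) − τ₂ e^(−t/τ₂))/(τ₁ − τ₂)].
At t = 96.64: e^(−t/τ₁) = 0.0103718, e^(−t/τ₂) = 0.0780117.
C₂ = 3.347·[1 − (21.1528·0.0103718 − 37.8847·0.0780117)/(-16.7320)] = 3.347·0.836477 = 2.79969 mol/L.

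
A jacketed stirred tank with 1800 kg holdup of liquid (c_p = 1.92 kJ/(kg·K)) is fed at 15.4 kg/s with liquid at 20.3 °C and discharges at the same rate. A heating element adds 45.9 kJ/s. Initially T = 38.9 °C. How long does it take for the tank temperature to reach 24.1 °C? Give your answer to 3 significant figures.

237 s

M c_p dT/dt = ṁ c_p (T_in − T) + Q̇.
τ = M/ṁ = 116.88 s; T_ss = T_in + Q̇/(ṁ c_p) = 21.852 °C.
T(t) = T_ss + (T₀ − T_ss) e^(−t/τ). Set T = 24.1:
e^(−t/τ) = (24.1 − 21.852)/(38.9 − 21.852) = 0.13184
t = −116.88 · ln(0.13184) = 236.82 s.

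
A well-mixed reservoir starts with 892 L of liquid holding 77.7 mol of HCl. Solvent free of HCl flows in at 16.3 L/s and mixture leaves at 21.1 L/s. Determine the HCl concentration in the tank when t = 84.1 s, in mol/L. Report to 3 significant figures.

Total volume: dV/dt = Q_in − Q_out = -4.8000 L/s, so V(t) = 892 − 4.8000 t and V(84.1) = 488.32 L.
Species balance (pure solvent in): dm/dt = −Q_out · m/V(t).
Separate: dm/m = −Q_out dt/V(t) ⇒ ln(m/m₀) = −(Q_out/(Q_in−Q_out)) ln(V/V₀).
m = m₀ (V₀/V)^(Q_out/(Q_in−Q_out)) = 77.7 × (892/488.32)^(-4.3958) = 5.4980 mol.
C = m/V = 5.4980/488.32 = 0.011259 mol/L.

0.0113 mol/L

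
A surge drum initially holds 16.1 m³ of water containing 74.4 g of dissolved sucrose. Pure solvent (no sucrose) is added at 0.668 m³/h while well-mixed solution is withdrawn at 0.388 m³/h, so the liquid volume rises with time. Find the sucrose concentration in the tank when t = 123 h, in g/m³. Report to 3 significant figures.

0.302 g/m³

Total volume: dV/dt = Q_in − Q_out = 0.28000 m³/h, so V(t) = 16.1 + 0.28000 t and V(123) = 50.540 m³.
Solute balance: dm/dt = 0 − Q_out C = −Q_out m/V(t).
Separate: dm/m = −Q_out dt/V(t) ⇒ ln(m/m₀) = −(Q_out/(Q_in−Q_out)) ln(V/V₀).
m = m₀ (V₀/V)^(Q_out/(Q_in−Q_out)) = 74.4 × (16.1/50.540)^(1.3857) = 15.245 g.
C = m/V = 15.245/50.540 = 0.30165 g/m³.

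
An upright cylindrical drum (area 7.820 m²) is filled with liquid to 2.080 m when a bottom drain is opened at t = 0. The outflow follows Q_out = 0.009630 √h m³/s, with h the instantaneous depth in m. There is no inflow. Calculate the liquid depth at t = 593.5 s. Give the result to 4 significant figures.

A dh/dt = −Q_out = −0.009630 √h.
Separate and integrate: 2(√h − √h₀) = −(0.009630/A) t.
√h = √2.080 − 0.009630·593.5/(2·7.820) = 1.44222 − 0.365435 = 1.07679.
h = 1.07679² = 1.15947 m.

1.159 m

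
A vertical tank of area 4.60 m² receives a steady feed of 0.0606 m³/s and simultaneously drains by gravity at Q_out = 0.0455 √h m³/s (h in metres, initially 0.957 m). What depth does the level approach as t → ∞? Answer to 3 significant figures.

Accumulation of liquid (constant cross-section A): A dh/dt = Q_in − 0.0455 √h. At steady state dh/dt = 0:
Q_in = 0.0455 √h_ss ⇒ √h_ss = 0.0606/0.0455 = 1.3319.
h_ss = 1.3319² = 1.7739 m. (Since h₀ = 0.957 m < h_ss, the level will rise toward this value.)

1.77 m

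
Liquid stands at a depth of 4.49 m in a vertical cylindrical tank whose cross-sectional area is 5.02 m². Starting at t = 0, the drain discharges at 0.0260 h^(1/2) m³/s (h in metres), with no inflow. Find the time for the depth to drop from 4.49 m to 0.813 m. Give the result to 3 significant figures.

Accumulation of liquid (constant cross-section A): A dh/dt = −0.0260 √h.
∫ h^(−1/2) dh = −(0.0260/A) ∫ dt, giving 2√h = 2√h₀ − (0.0260/A) t.
t = 2A(√h₀ − √h)/0.0260 = 2·5.02·(√4.49 − √0.813)/0.0260
  = 10.040 × (2.1190 − 0.90167) / 0.0260 = 470.06 s.

470 s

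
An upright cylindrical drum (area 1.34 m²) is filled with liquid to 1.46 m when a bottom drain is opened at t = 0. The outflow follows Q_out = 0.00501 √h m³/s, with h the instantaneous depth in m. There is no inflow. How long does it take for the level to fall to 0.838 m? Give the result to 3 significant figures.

157 s

Volume balance on the tank: A dh/dt = −0.00501 √h.
This is separable: 2 d(√h)/dt = −0.00501/A, so √h = √h₀ − (0.00501/(2A)) t.
t = 2A(√h₀ − √h)/0.00501 = 2·1.34·(√1.46 − √0.838)/0.00501
  = 2.6800 × (1.2083 − 0.91542) / 0.00501 = 156.67 s.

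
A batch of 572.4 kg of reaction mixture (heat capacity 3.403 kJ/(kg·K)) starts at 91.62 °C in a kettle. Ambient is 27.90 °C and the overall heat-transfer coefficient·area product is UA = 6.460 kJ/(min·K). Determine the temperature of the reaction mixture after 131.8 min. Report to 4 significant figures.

69.06 °C

Lumped-capacitance energy balance: M c_p dT/dt = UA(T_amb − T).
dT/dt = (T_ss − T)/τ with T_ss = T_amb = 27.9000 °C, τ = M c_p/UA = 572.4·3.403/6.460 = 301.529 min.
Solution: T(t) = T_ss + (T₀ − T_ss) e^(−t/τ).
T(131.8) = 27.9000 + (63.7200)·0.645903 = 69.0570 °C.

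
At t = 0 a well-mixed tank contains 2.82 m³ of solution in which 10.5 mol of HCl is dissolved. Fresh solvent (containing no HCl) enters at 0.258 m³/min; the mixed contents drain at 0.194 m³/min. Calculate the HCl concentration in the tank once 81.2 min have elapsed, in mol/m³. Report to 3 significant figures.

Total volume: dV/dt = Q_in − Q_out = 0.064000 m³/min, so V(t) = 2.82 + 0.064000 t and V(81.2) = 8.0168 m³.
Species balance (pure solvent in): dm/dt = −Q_out · m/V(t).
Separate: dm/m = −Q_out dt/V(t) ⇒ ln(m/m₀) = −(Q_out/(Q_in−Q_out)) ln(V/V₀).
m = m₀ (V₀/V)^(Q_out/(Q_in−Q_out)) = 10.5 × (2.82/8.0168)^(3.0312) = 0.44234 mol.
C = m/V = 0.44234/8.0168 = 0.055176 mol/m³.

0.0552 mol/m³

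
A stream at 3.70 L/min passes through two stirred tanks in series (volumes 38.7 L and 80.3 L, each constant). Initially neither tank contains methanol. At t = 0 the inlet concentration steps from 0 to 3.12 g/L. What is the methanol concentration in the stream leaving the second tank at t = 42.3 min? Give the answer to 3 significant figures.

2.31 g/L

Time constants: τᵢ = Vᵢ/Q for each well-mixed tank.
τ₁ = 38.7/3.70 = 10.459 min; τ₂ = 80.3/3.70 = 21.703 min.
Solving the cascade with C₁(0)=C₂(0)=0 gives C₂(t) = C_in[1 − (τ₁ e^(−t/τ₁) − τ₂ e^(−t/τ₂))/(τ₁ − τ₂)].
At t = 42.3: e^(−t/τ₁) = 0.017524, e^(−t/τ₂) = 0.14241.
C₂ = 3.12·[1 − (10.459·0.017524 − 21.703·0.14241)/(-11.243)] = 3.12·0.74142 = 2.3132 g/L.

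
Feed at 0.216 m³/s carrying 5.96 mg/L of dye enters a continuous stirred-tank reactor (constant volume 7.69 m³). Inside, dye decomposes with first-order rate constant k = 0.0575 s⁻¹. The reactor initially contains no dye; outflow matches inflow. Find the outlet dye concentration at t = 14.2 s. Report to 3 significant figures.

V dC/dt = Q(C_in − C) − k V C.
This is linear with rate a = Q/V + k = 0.085588 s⁻¹.
C_ss = Q C_in/(Q + kV) = 1.9560 mg/L; C(t) = C_ss + (C₀ − C_ss) e^(−a t).
C(14.2) = 1.9560 + (-1.9560)·e^(−0.085588·14.2) = 1.9560 + (-1.9560)·0.29660 = 1.3758 mg/L.

1.38 mg/L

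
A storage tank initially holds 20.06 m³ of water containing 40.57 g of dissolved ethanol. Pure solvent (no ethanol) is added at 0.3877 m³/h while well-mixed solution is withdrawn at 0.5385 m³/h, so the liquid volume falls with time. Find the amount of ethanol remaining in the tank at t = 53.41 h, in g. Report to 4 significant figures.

Total volume: dV/dt = Q_in − Q_out = -0.150800 m³/h, so V(t) = 20.06 − 0.150800 t and V(53.41) = 12.0058 m³.
Species balance (pure solvent in): dm/dt = −Q_out · m/V(t).
dm/m = −Q_out dt/(V₀ − 0.150800 t); integrating gives ln(m/m₀) = −(Q_out/(Q_in−Q_out)) ln(V/V₀).
m = m₀ (V₀/V)^(Q_out/(Q_in−Q_out)) = 40.57 × (20.06/12.0058)^(-3.57095) = 6.48774 g.

6.488 g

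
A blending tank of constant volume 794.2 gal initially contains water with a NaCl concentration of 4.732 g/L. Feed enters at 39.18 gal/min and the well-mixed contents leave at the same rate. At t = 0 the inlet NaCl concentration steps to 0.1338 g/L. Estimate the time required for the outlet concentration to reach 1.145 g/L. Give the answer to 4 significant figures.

30.70 min

Transient balance on the dissolved component: V dC/dt = Q(C_in − C), so τ = V/Q = 20.2705 min.
C(t) = C_in + (C₀ − C_in) e^(−t/τ). Set C = 1.145 and solve for t:
e^(−t/τ) = (C − C_in)/(C₀ − C_in) = (1.145 − 0.1338)/(4.732 − 0.1338) = 0.219912
t = −τ ln(…) = 20.2705 × 1.51453 = 30.7003 min.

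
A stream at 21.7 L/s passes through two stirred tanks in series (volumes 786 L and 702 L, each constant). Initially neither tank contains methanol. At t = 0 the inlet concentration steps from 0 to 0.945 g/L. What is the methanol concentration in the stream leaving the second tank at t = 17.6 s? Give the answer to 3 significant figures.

Time constants: τᵢ = Vᵢ/Q for each well-mixed tank.
τ₁ = 786/21.7 = 36.221 s; τ₂ = 702/21.7 = 32.350 s.
Tank 1: C₁ = C_in(1 − e^(−t/τ₁)). Tank 2 (τ₁ ≠ τ₂): C₂ = C_in[1 − (τ₁ e^(−t/τ₁) − τ₂ e^(−t/τ₂))/(τ₁ − τ₂)].
At t = 17.6: e^(−t/τ₁) = 0.61514, e^(−t/τ₂) = 0.58040.
C₂ = 0.945·[1 − (36.221·0.61514 − 32.350·0.58040)/(3.8710)] = 0.945·0.094483 = 0.089286 g/L.

0.0893 g/L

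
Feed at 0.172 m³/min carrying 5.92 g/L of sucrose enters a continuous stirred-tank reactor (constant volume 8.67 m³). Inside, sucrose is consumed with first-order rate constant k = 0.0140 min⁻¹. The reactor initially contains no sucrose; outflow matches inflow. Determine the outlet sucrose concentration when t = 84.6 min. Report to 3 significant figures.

Species balance: V dC/dt = Q C_in − Q C − k V C.
This is linear with rate a = Q/V + k = 0.033839 min⁻¹.
C_ss = Q C_in/(Q + kV) = 3.4707 g/L; C(t) = C_ss + (C₀ − C_ss) e^(−a t).
C(84.6) = 3.4707 + (-3.4707)·e^(−0.033839·84.6) = 3.4707 + (-3.4707)·0.057112 = 3.2725 g/L.

3.27 g/L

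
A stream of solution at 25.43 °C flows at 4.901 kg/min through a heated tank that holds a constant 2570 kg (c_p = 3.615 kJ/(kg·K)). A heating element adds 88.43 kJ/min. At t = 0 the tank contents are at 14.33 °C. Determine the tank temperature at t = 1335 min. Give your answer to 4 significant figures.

29.16 °C

M c_p dT/dt = ṁ c_p (T_in − T) + Q̇.
τ = M/ṁ = 524.383 min; T_ss = T_in + Q̇/(ṁ c_p) = 25.43 + 88.43/(4.901·3.615) = 30.4212 °C.
T approaches T_ss exponentially: T(t) = T_ss + (T₀ − T_ss) e^(−t/τ).
T(1335) = 30.4212 + (-16.0912)·e^(−1335/524.383) = 30.4212 + (-16.0912)·0.0784064 = 29.1596 °C.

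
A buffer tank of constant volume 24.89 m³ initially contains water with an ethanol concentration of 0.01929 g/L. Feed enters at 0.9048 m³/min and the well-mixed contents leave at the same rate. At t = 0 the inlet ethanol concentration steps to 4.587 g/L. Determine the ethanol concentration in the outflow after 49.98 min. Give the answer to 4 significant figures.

3.845 g/L

Unsteady species balance (constant V, well mixed): V dC/dt = Q(C_in − C).
Time constant τ = V/Q = 24.89/0.9048 = 27.5088 min.
Integrating: C(t) = C_in + (C₀ − C_in) e^(−t/τ).
C(49.98) = 4.587 + (0.01929 − 4.587)·e^(−49.98/27.5088) = 4.587 + (-4.56771)·0.162534 = 3.84459 g/L.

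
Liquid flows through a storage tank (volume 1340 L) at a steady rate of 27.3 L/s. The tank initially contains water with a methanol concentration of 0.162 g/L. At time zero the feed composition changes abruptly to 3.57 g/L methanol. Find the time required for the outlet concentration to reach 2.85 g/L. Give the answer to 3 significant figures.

76.3 s

Species balance: V dC/dt = Q(C_in − C) ⇒ τ = V/Q = 49.084 s.
C(t) = C_in + (C₀ − C_in) e^(−t/τ). Set C = 2.85 and solve for t:
e^(−t/τ) = (C − C_in)/(C₀ − C_in) = (2.85 − 3.57)/(0.162 − 3.57) = 0.21127
t = −τ ln(…) = 49.084 × 1.5546 = 76.308 s.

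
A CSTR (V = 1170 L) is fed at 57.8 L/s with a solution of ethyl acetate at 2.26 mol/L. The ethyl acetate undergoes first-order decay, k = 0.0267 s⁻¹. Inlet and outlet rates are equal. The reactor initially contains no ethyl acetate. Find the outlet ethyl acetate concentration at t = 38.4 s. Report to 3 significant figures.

V dC/dt = Q(C_in − C) − k V C.
dC/dt = (Q/V) C_in − (Q/V + k) C; effective rate a = Q/V + k = 0.049402 + 0.0267 = 0.076102 s⁻¹.
C_ss = Q C_in/(Q + kV) = 1.4671 mol/L; C(t) = C_ss + (C₀ − C_ss) e^(−a t).
C(38.4) = 1.4671 + (-1.4671)·e^(−0.076102·38.4) = 1.4671 + (-1.4671)·0.053809 = 1.3881 mol/L.

1.39 mol/L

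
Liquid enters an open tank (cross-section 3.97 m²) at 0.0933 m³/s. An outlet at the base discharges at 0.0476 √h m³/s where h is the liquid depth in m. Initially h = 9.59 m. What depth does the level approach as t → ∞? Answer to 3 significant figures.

Level balance: A dh/dt = 0.0933 − 0.0476 √h. Setting dh/dt = 0:
Q_in = 0.0476 √h_ss ⇒ √h_ss = 0.0933/0.0476 = 1.9601.
h_ss = 1.9601² = 3.8419 m. (Since h₀ = 9.59 m > h_ss, the level will fall toward this value.)

3.84 m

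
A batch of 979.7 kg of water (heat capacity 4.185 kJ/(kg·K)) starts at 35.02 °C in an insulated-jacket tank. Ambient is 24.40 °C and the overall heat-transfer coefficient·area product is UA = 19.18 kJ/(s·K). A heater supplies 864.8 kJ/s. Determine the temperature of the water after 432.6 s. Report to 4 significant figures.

64.93 °C

Energy balance: M c_p dT/dt = −UA(T − T_amb) + Q̇.
dT/dt = (T_ss − T)/τ with T_ss = T_amb + Q̇/UA = 24.40 + 864.8/19.18 = 69.4886 °C, τ = M c_p/UA = 979.7·4.185/19.18 = 213.767 s.
Integrating: T(t) = T_ss + (T₀ − T_ss) e^(−t/τ).
T(432.6) = 69.4886 + (-34.4686)·0.132165 = 64.9331 °C.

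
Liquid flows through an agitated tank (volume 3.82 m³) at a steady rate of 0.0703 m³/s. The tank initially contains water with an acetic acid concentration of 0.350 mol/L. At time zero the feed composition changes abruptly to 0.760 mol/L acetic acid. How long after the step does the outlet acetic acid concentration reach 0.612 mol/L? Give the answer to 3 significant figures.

Accumulation = in − out for the solute gives V dC/dt = Q(C_in − C), so τ = V/Q = 54.339 s.
C(t) = C_in + (C₀ − C_in) e^(−t/τ). Set C = 0.612 and solve for t:
e^(−t/τ) = (C − C_in)/(C₀ − C_in) = (0.612 − 0.760)/(0.350 − 0.760) = 0.36098
t = −τ ln(…) = 54.339 × 1.0189 = 55.368 s.

55.4 s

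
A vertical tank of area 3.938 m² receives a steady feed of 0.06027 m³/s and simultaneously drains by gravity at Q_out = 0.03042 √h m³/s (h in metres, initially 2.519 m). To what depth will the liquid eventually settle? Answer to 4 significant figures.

Level balance: A dh/dt = 0.06027 − 0.03042 √h. Setting dh/dt = 0:
Q_in = 0.03042 √h_ss ⇒ √h_ss = 0.06027/0.03042 = 1.98126.
h_ss = 1.98126² = 3.92540 m. (Since h₀ = 2.519 m < h_ss, the level will rise toward this value.)

3.925 m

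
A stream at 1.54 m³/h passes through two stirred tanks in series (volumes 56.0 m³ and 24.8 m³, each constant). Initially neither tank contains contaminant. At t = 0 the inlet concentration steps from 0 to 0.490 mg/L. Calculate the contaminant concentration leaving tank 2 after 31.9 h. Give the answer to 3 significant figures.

0.178 mg/L

Time constants: τᵢ = Vᵢ/Q for each well-mixed tank.
τ₁ = 56.0/1.54 = 36.364 h; τ₂ = 24.8/1.54 = 16.104 h.
Solving the cascade with C₁(0)=C₂(0)=0 gives C₂(t) = C_in[1 − (τ₁ e^(−t/τ₁) − τ₂ e^(−t/τ₂))/(τ₁ − τ₂)].
At t = 31.9: e^(−t/τ₁) = 0.41593, e^(−t/τ₂) = 0.13795.
C₂ = 0.490·[1 − (36.364·0.41593 − 16.104·0.13795)/(20.260)] = 0.490·0.36312 = 0.17793 mg/L.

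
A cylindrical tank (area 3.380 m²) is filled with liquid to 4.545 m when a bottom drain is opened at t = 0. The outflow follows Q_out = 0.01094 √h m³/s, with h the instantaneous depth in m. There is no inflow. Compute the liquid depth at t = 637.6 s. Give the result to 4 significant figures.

Accumulation of liquid (constant cross-section A): A dh/dt = −0.01094 √h.
Separate and integrate: 2(√h − √h₀) = −(0.01094/A) t.
√h = √4.545 − 0.01094·637.6/(2·3.380) = 2.13190 − 1.03186 = 1.10004.
h = 1.10004² = 1.21010 m.

1.210 m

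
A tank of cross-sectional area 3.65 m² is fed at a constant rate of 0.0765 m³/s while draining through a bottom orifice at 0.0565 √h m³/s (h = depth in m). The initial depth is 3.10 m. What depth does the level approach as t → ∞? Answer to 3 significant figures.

1.83 m

Level balance: A dh/dt = 0.0765 − 0.0565 √h. Setting dh/dt = 0:
Q_in = 0.0565 √h_ss ⇒ √h_ss = 0.0765/0.0565 = 1.3540.
h_ss = 1.3540² = 1.8333 m. (Since h₀ = 3.10 m > h_ss, the level will fall toward this value.)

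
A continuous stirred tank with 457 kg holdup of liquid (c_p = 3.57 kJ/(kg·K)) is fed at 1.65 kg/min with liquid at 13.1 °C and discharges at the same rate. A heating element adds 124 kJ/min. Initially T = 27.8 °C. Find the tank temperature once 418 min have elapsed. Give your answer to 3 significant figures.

32.7 °C

First-law balance (no shaft work): M c_p dT/dt = ṁ c_p (T_in − T) + 124.
τ = M/ṁ = 276.97 min; T_ss = T_in + Q̇/(ṁ c_p) = 13.1 + 124/(1.65·3.57) = 34.151 °C.
This is linear first-order; T(t) = T_ss + (T₀ − T_ss) e^(−t/τ).
T(418) = 34.151 + (-6.3508)·e^(−418/276.97) = 34.151 + (-6.3508)·0.22109 = 32.747 °C.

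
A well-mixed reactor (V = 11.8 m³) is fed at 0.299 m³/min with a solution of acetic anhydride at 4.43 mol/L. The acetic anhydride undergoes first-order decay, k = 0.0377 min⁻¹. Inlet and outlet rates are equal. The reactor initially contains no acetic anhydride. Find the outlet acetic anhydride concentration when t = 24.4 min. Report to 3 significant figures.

V dC/dt = Q(C_in − C) − k V C.
dC/dt = (Q/V) C_in − (Q/V + k) C; effective rate a = Q/V + k = 0.025339 + 0.0377 = 0.063039 min⁻¹.
C_ss = Q C_in/(Q + kV) = 1.7807 mol/L; C(t) = C_ss + (C₀ − C_ss) e^(−a t).
C(24.4) = 1.7807 + (-1.7807)·e^(−0.063039·24.4) = 1.7807 + (-1.7807)·0.21478 = 1.3982 mol/L.

1.40 mol/L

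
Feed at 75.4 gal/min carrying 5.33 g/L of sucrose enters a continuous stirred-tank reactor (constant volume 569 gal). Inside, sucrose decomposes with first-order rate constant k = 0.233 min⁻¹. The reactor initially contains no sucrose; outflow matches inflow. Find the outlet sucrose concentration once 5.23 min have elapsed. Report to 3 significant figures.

1.65 g/L

Species balance: V dC/dt = Q C_in − Q C − k V C.
dC/dt = (Q/V) C_in − (Q/V + k) C; effective rate a = Q/V + k = 0.13251 + 0.233 = 0.36551 min⁻¹.
C_ss = Q C_in/(Q + kV) = 1.9323 g/L; C(t) = C_ss + (C₀ − C_ss) e^(−a t).
C(5.23) = 1.9323 + (-1.9323)·e^(−0.36551·5.23) = 1.9323 + (-1.9323)·0.14784 = 1.6467 g/L.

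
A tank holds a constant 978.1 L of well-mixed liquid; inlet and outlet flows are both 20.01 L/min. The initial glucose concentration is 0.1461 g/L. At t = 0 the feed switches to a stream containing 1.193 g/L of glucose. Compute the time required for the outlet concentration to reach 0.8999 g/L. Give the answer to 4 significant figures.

Unsteady species balance (constant V, well mixed): V dC/dt = Q(C_in − C), so τ = V/Q = 48.8806 min.
C(t) = C_in + (C₀ − C_in) e^(−t/τ). Set C = 0.8999 and solve for t:
e^(−t/τ) = (C − C_in)/(C₀ − C_in) = (0.8999 − 1.193)/(0.1461 − 1.193) = 0.279969
t = −τ ln(…) = 48.8806 × 1.27307 = 62.2286 min.

62.23 min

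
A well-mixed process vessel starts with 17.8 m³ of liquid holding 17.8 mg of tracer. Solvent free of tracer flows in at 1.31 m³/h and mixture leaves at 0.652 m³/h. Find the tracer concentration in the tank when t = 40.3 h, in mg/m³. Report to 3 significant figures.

0.163 mg/m³

Let m(t) be the amount of tracer. Volume: V(t) = V₀ + (Q_in − Q_out) t = 17.8 + 0.65800 t; V(40.3) = 44.317 m³.
Solute balance: dm/dt = 0 − Q_out C = −Q_out m/V(t).
Separate: dm/m = −Q_out dt/V(t) ⇒ ln(m/m₀) = −(Q_out/(Q_in−Q_out)) ln(V/V₀).
m = m₀ (V₀/V)^(Q_out/(Q_in−Q_out)) = 17.8 × (17.8/44.317)^(0.99088) = 7.2091 mg.
C = m/V = 7.2091/44.317 = 0.16267 mg/m³.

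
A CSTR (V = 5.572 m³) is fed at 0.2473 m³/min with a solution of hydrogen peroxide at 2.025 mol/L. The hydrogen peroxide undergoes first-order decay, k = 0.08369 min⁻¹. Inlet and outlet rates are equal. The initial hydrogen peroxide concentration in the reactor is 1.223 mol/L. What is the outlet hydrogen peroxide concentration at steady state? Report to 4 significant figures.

Accumulation = in − out − consumed: V dC/dt = Q C_in − Q C − k V C.
At steady state: 0 = Q C_in − (Q + kV) C_ss, so C_ss = Q C_in/(Q + kV).
C_ss = 0.2473·2.025/(0.2473 + 0.08369·5.572) = 0.500782/0.713621 = 0.701749 mol/L.

0.7017 mol/L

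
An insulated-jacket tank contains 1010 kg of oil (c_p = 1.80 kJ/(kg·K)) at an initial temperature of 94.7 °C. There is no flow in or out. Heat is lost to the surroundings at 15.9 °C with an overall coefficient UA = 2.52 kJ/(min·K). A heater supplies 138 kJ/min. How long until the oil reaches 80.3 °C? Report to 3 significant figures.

659 min

Lumped-capacitance energy balance: M c_p dT/dt = UA(T_amb − T) + Q̇.
τ = M c_p/UA = 721.43 min; T_ss = T_amb + Q̇/UA = 15.9 + 138/2.52 = 70.662 °C.
T(t) = T_ss + (T₀ − T_ss)e^(−t/τ); set T = 80.3:
t = −τ ln[(T − T_ss)/(T₀ − T_ss)] = −721.43 · ln(0.40095) = 659.33 min.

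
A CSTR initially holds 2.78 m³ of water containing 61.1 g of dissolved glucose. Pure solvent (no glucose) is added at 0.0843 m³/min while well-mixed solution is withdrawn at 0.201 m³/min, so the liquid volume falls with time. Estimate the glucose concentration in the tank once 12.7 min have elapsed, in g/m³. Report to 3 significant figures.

12.7 g/m³

Total volume: dV/dt = Q_in − Q_out = -0.11670 m³/min, so V(t) = 2.78 − 0.11670 t and V(12.7) = 1.2979 m³.
Solute balance: dm/dt = 0 − Q_out C = −Q_out m/V(t).
Separate: dm/m = −Q_out dt/V(t) ⇒ ln(m/m₀) = −(Q_out/(Q_in−Q_out)) ln(V/V₀).
m = m₀ (V₀/V)^(Q_out/(Q_in−Q_out)) = 61.1 × (2.78/1.2979)^(-1.7224) = 16.454 g.
C = m/V = 16.454/1.2979 = 12.678 g/m³.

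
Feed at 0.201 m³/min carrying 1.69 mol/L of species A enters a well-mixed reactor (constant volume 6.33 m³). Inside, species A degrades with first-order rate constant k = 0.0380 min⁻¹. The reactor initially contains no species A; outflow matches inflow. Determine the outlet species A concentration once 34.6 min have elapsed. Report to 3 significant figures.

Accumulation = in − out − consumed: V dC/dt = Q C_in − Q C − k V C.
dC/dt = (Q/V) C_in − (Q/V + k) C; effective rate a = Q/V + k = 0.031754 + 0.0380 = 0.069754 min⁻¹.
C_ss = Q C_in/(Q + kV) = 0.76933 mol/L; C(t) = C_ss + (C₀ − C_ss) e^(−a t).
C(34.6) = 0.76933 + (-0.76933)·e^(−0.069754·34.6) = 0.76933 + (-0.76933)·0.089504 = 0.70047 mol/L.

0.700 mol/L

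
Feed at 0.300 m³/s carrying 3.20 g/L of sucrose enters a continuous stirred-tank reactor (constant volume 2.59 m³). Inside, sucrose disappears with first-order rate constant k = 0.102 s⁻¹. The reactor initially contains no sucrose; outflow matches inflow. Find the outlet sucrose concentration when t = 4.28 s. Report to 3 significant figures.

1.03 g/L

Accumulation = in − out − consumed: V dC/dt = Q C_in − Q C − k V C.
dC/dt = (Q/V) C_in − (Q/V + k) C; effective rate a = Q/V + k = 0.11583 + 0.102 = 0.21783 s⁻¹.
C_ss = Q C_in/(Q + kV) = 1.7016 g/L; C(t) = C_ss + (C₀ − C_ss) e^(−a t).
C(4.28) = 1.7016 + (-1.7016)·e^(−0.21783·4.28) = 1.7016 + (-1.7016)·0.39364 = 1.0318 g/L.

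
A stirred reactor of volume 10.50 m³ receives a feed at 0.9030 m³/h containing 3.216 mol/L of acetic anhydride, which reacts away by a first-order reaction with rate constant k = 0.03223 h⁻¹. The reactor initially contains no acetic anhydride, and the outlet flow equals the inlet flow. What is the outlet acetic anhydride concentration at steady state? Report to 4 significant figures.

Species balance: V dC/dt = Q C_in − Q C − k V C.
Steady state (dC/dt = 0): C_ss = Q C_in/(Q + kV) = C_in/(1 + kV/Q).
C_ss = 0.9030·3.216/(0.9030 + 0.03223·10.50) = 2.90405/1.24141 = 2.33930 mol/L.

2.339 mol/L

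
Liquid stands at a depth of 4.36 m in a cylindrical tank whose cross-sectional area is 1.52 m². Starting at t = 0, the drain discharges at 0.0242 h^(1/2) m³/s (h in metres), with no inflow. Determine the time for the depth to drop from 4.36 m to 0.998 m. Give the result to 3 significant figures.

A dh/dt = −Q_out = −0.0242 √h.
This is separable: 2 d(√h)/dt = −0.0242/A, so √h = √h₀ − (0.0242/(2A)) t.
t = 2A(√h₀ − √h)/0.0242 = 2·1.52·(√4.36 − √0.998)/0.0242
  = 3.0400 × (2.0881 − 0.99900) / 0.0242 = 136.81 s.

137 s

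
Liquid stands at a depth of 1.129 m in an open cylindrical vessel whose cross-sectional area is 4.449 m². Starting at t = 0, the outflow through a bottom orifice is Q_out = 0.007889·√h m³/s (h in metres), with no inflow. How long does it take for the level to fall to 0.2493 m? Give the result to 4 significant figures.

A dh/dt = −Q_out = −0.007889 √h.
Separate and integrate: 2(√h − √h₀) = −(0.007889/A) t.
t = 2A(√h₀ − √h)/0.007889 = 2·4.449·(√1.129 − √0.2493)/0.007889
  = 8.89800 × (1.06254 − 0.499300) / 0.007889 = 635.283 s.

635.3 s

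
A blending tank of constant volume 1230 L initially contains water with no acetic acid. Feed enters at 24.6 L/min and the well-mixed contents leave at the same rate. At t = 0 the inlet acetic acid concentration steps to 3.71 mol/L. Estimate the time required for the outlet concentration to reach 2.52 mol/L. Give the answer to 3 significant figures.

Transient balance on the dissolved component: V dC/dt = Q(C_in − C), so τ = V/Q = 50.000 min.
C(t) = C_in + (C₀ − C_in) e^(−t/τ). Set C = 2.52 and solve for t:
e^(−t/τ) = (C − C_in)/(C₀ − C_in) = (2.52 − 3.71)/(0 − 3.71) = 0.32075
t = −τ ln(…) = 50.000 × 1.1371 = 56.854 min.

56.9 min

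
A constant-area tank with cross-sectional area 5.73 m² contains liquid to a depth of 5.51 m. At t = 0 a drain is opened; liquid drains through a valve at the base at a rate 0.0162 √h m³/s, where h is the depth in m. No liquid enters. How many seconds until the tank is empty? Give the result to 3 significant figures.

1660 s

Mass balance (ρ constant): A dh/dt = −0.0162 √h.
Separate and integrate: 2(√h − √h₀) = −(0.0162/A) t.
Set h = 0: 2√h₀ = (0.0162/A) t_empty ⇒ t_empty = 2A√h₀/0.0162.
t_empty = 2·5.73·√5.51/0.0162 = 11.460·2.3473/0.0162 = 1660.5 s.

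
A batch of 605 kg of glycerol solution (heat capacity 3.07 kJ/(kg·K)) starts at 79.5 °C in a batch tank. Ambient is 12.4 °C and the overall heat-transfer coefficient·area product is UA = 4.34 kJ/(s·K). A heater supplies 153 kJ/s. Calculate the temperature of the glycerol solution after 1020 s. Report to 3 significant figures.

First-law balance (no shaft work): M c_p dT/dt = −UA(T − T_amb) + Q̇.
dT/dt = (T_ss − T)/τ with T_ss = T_amb + Q̇/UA = 12.4 + 153/4.34 = 47.653 °C, τ = M c_p/UA = 605·3.07/4.34 = 427.96 s.
This is linear first-order; T(t) = T_ss + (T₀ − T_ss) e^(−t/τ).
T(1020) = 47.653 + (31.847)·0.092237 = 50.591 °C.

50.6 °C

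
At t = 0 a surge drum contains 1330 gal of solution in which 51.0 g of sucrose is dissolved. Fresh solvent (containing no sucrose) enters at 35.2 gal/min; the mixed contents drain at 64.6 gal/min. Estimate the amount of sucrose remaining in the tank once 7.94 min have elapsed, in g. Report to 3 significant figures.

Let m(t) be the amount of sucrose. Volume: V(t) = V₀ + (Q_in − Q_out) t = 1330 − 29.400 t; V(7.94) = 1096.6 gal.
No sucrose enters, so dm/dt = −Q_out · (m/V).
Separate: dm/m = −Q_out dt/V(t) ⇒ ln(m/m₀) = −(Q_out/(Q_in−Q_out)) ln(V/V₀).
m = m₀ (V₀/V)^(Q_out/(Q_in−Q_out)) = 51.0 × (1330/1096.6)^(-2.1973) = 33.373 g.

33.4 g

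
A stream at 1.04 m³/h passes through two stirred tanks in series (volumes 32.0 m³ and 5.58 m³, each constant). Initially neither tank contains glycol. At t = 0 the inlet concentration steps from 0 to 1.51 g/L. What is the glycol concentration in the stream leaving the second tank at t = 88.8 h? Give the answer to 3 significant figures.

1.41 g/L

Each tank obeys Vᵢ dCᵢ/dt = Q(Cᵢ₋₁ − Cᵢ), so τᵢ = Vᵢ/Q.
τ₁ = 32.0/1.04 = 30.769 h; τ₂ = 5.58/1.04 = 5.3654 h.
Solving the cascade with C₁(0)=C₂(0)=0 gives C₂(t) = C_in[1 − (τ₁ e^(−t/τ₁) − τ₂ e^(−t/τ₂))/(τ₁ − τ₂)].
At t = 88.8: e^(−t/τ₁) = 0.055799, e^(−t/τ₂) = 6.4892e-08.
C₂ = 1.51·[1 − (30.769·0.055799 − 5.3654·6.4892e-08)/(25.404)] = 1.51·0.93242 = 1.4079 g/L.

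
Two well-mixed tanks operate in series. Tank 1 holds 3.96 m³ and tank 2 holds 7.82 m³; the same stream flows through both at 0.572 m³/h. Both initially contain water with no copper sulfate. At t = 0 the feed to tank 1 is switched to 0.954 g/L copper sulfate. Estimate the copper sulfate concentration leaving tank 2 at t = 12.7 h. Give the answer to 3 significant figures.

0.347 g/L

Species balance on tank i: dCᵢ/dt = (Cᵢ₋₁ − Cᵢ)/τᵢ with τᵢ = Vᵢ/Q.
τ₁ = 3.96/0.572 = 6.9231 h; τ₂ = 7.82/0.572 = 13.671 h.
Tank 1: C₁ = C_in(1 − e^(−t/τ₁)). Tank 2 (τ₁ ≠ τ₂): C₂ = C_in[1 − (τ₁ e^(−t/τ₁) − τ₂ e^(−t/τ₂))/(τ₁ − τ₂)].
At t = 12.7: e^(−t/τ₁) = 0.15970, e^(−t/τ₂) = 0.39497.
C₂ = 0.954·[1 − (6.9231·0.15970 − 13.671·0.39497)/(-6.7483)] = 0.954·0.36367 = 0.34694 g/L.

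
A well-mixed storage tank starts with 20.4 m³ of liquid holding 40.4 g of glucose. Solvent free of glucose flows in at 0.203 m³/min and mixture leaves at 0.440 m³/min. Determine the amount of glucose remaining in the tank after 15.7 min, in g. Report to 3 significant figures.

27.8 g

Total volume: dV/dt = Q_in − Q_out = -0.23700 m³/min, so V(t) = 20.4 − 0.23700 t and V(15.7) = 16.679 m³.
No glucose enters, so dm/dt = −Q_out · (m/V).
Separate: dm/m = −Q_out dt/V(t) ⇒ ln(m/m₀) = −(Q_out/(Q_in−Q_out)) ln(V/V₀).
m = m₀ (V₀/V)^(Q_out/(Q_in−Q_out)) = 40.4 × (20.4/16.679)^(-1.8565) = 27.798 g.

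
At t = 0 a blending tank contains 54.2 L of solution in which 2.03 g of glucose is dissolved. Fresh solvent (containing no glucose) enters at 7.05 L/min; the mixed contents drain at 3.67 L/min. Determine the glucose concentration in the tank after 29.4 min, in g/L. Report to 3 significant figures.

0.00427 g/L

Let m(t) be the amount of glucose. Volume: V(t) = V₀ + (Q_in − Q_out) t = 54.2 + 3.3800 t; V(29.4) = 153.57 L.
Solute balance: dm/dt = 0 − Q_out C = −Q_out m/V(t).
dm/m = −Q_out dt/(V₀ + 3.3800 t); integrating gives ln(m/m₀) = −(Q_out/(Q_in−Q_out)) ln(V/V₀).
m = m₀ (V₀/V)^(Q_out/(Q_in−Q_out)) = 2.03 × (54.2/153.57)^(1.0858) = 0.65520 g.
C = m/V = 0.65520/153.57 = 0.0042664 g/L.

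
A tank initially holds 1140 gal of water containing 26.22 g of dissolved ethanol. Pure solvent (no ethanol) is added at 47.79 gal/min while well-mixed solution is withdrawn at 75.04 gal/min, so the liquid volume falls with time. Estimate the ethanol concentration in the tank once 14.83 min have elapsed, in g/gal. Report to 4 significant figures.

Total volume: dV/dt = Q_in − Q_out = -27.2500 gal/min, so V(t) = 1140 − 27.2500 t and V(14.83) = 735.882 gal.
Solute balance: dm/dt = 0 − Q_out C = −Q_out m/V(t).
dm/m = −Q_out dt/(V₀ − 27.2500 t); integrating gives ln(m/m₀) = −(Q_out/(Q_in−Q_out)) ln(V/V₀).
m = m₀ (V₀/V)^(Q_out/(Q_in−Q_out)) = 26.22 × (1140/735.882)^(-2.75376) = 7.85512 g.
C = m/V = 7.85512/735.882 = 0.0106744 g/gal.

0.01067 g/gal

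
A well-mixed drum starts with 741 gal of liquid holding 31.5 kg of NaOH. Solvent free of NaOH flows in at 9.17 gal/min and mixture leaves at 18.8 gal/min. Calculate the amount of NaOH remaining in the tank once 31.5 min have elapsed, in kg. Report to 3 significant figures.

Total volume: dV/dt = Q_in − Q_out = -9.6300 gal/min, so V(t) = 741 − 9.6300 t and V(31.5) = 437.65 gal.
Species balance (pure solvent in): dm/dt = −Q_out · m/V(t).
dm/m = −Q_out dt/(V₀ − 9.6300 t); integrating gives ln(m/m₀) = −(Q_out/(Q_in−Q_out)) ln(V/V₀).
m = m₀ (V₀/V)^(Q_out/(Q_in−Q_out)) = 31.5 × (741/437.65)^(-1.9522) = 11.268 kg.

11.3 kg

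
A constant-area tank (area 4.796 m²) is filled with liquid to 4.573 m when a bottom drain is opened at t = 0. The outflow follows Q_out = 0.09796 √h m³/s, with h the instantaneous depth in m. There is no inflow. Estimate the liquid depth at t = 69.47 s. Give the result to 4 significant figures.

2.042 m

A dh/dt = −Q_out = −0.09796 √h.
∫ h^(−1/2) dh = −(0.09796/A) ∫ dt, giving 2√h = 2√h₀ − (0.09796/A) t.
√h = √4.573 − 0.09796·69.47/(2·4.796) = 2.13846 − 0.709475 = 1.42898.
h = 1.42898² = 2.04199 m.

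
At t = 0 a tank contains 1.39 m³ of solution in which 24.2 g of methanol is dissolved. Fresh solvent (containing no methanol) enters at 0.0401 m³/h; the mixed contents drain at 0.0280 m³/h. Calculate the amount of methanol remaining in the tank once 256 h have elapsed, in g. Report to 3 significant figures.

1.61 g

Let m(t) be the amount of methanol. Volume: V(t) = V₀ + (Q_in − Q_out) t = 1.39 + 0.012100 t; V(256) = 4.4876 m³.
No methanol enters, so dm/dt = −Q_out · (m/V).
Separate: dm/m = −Q_out dt/V(t) ⇒ ln(m/m₀) = −(Q_out/(Q_in−Q_out)) ln(V/V₀).
m = m₀ (V₀/V)^(Q_out/(Q_in−Q_out)) = 24.2 × (1.39/4.4876)^(2.3140) = 1.6068 g.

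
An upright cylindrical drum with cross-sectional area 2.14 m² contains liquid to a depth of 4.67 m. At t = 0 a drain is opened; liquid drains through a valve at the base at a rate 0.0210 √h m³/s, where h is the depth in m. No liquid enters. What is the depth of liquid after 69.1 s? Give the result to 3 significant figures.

3.32 m

Volume balance on the tank: A dh/dt = −0.0210 √h.
∫ h^(−1/2) dh = −(0.0210/A) ∫ dt, giving 2√h = 2√h₀ − (0.0210/A) t.
√h = √4.67 − 0.0210·69.1/(2·2.14) = 2.1610 − 0.33904 = 1.8220.
h = 1.8220² = 3.3196 m.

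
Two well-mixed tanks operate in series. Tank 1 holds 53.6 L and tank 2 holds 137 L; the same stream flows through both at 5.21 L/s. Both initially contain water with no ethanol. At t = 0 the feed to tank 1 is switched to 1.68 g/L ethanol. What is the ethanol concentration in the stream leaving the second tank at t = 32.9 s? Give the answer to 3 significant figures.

Each tank obeys Vᵢ dCᵢ/dt = Q(Cᵢ₋₁ − Cᵢ), so τᵢ = Vᵢ/Q.
τ₁ = 53.6/5.21 = 10.288 s; τ₂ = 137/5.21 = 26.296 s.
Solving the cascade with C₁(0)=C₂(0)=0 gives C₂(t) = C_in[1 − (τ₁ e^(−t/τ₁) − τ₂ e^(−t/τ₂))/(τ₁ − τ₂)].
At t = 32.9: e^(−t/τ₁) = 0.040847, e^(−t/τ₂) = 0.28617.
C₂ = 1.68·[1 − (10.288·0.040847 − 26.296·0.28617)/(-16.008)] = 1.68·0.55616 = 0.93435 g/L.

0.934 g/L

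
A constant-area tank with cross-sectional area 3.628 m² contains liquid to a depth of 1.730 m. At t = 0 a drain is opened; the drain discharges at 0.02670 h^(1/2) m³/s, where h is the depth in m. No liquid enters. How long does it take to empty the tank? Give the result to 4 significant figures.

357.4 s

With no inflow, A dh/dt = −0.02670 √h.
This is separable: 2 d(√h)/dt = −0.02670/A, so √h = √h₀ − (0.02670/(2A)) t.
Set h = 0: 2√h₀ = (0.02670/A) t_empty ⇒ t_empty = 2A√h₀/0.02670.
t_empty = 2·3.628·√1.730/0.02670 = 7.25600·1.31529/0.02670 = 357.445 s.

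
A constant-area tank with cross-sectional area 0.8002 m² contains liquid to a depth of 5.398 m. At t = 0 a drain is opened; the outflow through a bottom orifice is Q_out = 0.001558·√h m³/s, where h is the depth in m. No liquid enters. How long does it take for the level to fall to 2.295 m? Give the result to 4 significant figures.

830.4 s

Mass balance (ρ constant): A dh/dt = −0.001558 √h.
This is separable: 2 d(√h)/dt = −0.001558/A, so √h = √h₀ − (0.001558/(2A)) t.
t = 2A(√h₀ − √h)/0.001558 = 2·0.8002·(√5.398 − √2.295)/0.001558
  = 1.60040 × (2.32336 − 1.51493) / 0.001558 = 830.435 s.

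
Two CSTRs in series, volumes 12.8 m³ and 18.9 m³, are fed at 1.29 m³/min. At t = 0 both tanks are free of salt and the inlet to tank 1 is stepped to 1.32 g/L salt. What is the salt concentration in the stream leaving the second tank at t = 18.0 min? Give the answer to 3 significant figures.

Time constants: τᵢ = Vᵢ/Q for each well-mixed tank.
τ₁ = 12.8/1.29 = 9.9225 min; τ₂ = 18.9/1.29 = 14.651 min.
Tank 1: C₁ = C_in(1 − e^(−t/τ₁)). Tank 2 (τ₁ ≠ τ₂): C₂ = C_in[1 − (τ₁ e^(−t/τ₁) − τ₂ e^(−t/τ₂))/(τ₁ − τ₂)].
At t = 18.0: e^(−t/τ₁) = 0.16299, e^(−t/τ₂) = 0.29271.
C₂ = 1.32·[1 − (9.9225·0.16299 − 14.651·0.29271)/(-4.7287)] = 1.32·0.43509 = 0.57432 g/L.

0.574 g/L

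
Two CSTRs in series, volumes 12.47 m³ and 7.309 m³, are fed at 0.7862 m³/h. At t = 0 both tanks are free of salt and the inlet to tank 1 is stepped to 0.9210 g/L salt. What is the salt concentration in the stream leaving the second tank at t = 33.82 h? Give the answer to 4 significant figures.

Species balance on tank i: dCᵢ/dt = (Cᵢ₋₁ − Cᵢ)/τᵢ with τᵢ = Vᵢ/Q.
τ₁ = 12.47/0.7862 = 15.8611 h; τ₂ = 7.309/0.7862 = 9.29662 h.
Tank 1: C₁ = C_in(1 − e^(−t/τ₁)). Tank 2 (τ₁ ≠ τ₂): C₂ = C_in[1 − (τ₁ e^(−t/τ₁) − τ₂ e^(−t/τ₂))/(τ₁ − τ₂)].
At t = 33.82: e^(−t/τ₁) = 0.118569, e^(−t/τ₂) = 0.0263080.
C₂ = 0.9210·[1 − (15.8611·0.118569 − 9.29662·0.0263080)/(6.56449)] = 0.9210·0.750771 = 0.691460 g/L.

0.6915 g/L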